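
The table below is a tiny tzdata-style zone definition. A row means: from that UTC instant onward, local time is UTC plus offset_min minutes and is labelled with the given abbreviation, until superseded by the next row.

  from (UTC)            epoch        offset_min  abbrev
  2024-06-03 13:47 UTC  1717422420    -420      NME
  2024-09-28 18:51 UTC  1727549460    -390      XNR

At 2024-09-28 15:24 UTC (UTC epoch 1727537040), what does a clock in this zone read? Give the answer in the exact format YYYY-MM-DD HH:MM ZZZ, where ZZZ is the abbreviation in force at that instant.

2024-09-28 08:24 NME

Query: 2024-09-28 15:24 UTC
Rule 1/2 (NME, -07:00): 2024-06-03 13:47 UTC ≤ query < 2024-09-28 18:51 UTC
15·60 + 24 - 420 = 504 min
504 = 0·1440 + 504; 504 = 8·60 + 24 → 08:24, same day
→ 2024-09-28 08:24 NME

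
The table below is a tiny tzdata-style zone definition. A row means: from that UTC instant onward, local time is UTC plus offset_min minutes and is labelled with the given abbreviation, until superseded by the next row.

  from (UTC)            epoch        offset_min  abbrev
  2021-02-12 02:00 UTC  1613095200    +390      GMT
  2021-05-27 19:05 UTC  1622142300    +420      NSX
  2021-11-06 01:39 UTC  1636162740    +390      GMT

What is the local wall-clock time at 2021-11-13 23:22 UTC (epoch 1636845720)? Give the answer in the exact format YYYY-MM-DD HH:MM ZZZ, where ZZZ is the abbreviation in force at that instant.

Query: 2021-11-13 23:22 UTC
Rule 3/3 (GMT, +06:30): 2021-11-06 01:39 UTC ≤ query < +∞
23·60 + 22 + 390 = 1792 min
1792 = 1·1440 + 352; 352 = 5·60 + 52 → 05:52, 2021-11-13 + 1 day = 2021-11-14
→ 2021-11-14 05:52 GMT

2021-11-14 05:52 GMT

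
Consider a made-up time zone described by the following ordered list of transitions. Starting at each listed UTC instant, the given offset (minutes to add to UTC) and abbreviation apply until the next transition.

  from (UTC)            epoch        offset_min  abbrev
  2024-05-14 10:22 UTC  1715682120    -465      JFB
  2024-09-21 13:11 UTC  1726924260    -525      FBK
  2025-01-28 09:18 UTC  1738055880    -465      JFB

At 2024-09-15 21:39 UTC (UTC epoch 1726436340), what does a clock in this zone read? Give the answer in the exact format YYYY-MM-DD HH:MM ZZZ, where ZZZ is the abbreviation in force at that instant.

2024-09-15 13:54 JFB

Query: 2024-09-15 21:39 UTC
Rule 1/3 (JFB, -07:45): 2024-05-14 10:22 UTC ≤ query < 2024-09-21 13:11 UTC
21·60 + 39 - 465 = 834 min
834 = 0·1440 + 834; 834 = 13·60 + 54 → 13:54, same day
→ 2024-09-15 13:54 JFB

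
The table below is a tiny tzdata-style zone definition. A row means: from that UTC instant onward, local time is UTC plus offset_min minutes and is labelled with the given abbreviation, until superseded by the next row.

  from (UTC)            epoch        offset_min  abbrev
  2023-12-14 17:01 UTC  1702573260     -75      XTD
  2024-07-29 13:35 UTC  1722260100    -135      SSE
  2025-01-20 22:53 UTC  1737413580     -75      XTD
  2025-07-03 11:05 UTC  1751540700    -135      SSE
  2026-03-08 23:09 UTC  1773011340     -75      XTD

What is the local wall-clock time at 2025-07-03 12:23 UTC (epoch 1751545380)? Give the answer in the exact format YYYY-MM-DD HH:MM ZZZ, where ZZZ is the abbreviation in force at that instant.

Query: 2025-07-03 12:23 UTC
Rule 4/5 (SSE, -02:15): 2025-07-03 11:05 UTC ≤ query < 2026-03-08 23:09 UTC
12·60 + 23 - 135 = 608 min
608 = 0·1440 + 608; 608 = 10·60 + 8 → 10:08, same day
→ 2025-07-03 10:08 SSE

2025-07-03 10:08 SSE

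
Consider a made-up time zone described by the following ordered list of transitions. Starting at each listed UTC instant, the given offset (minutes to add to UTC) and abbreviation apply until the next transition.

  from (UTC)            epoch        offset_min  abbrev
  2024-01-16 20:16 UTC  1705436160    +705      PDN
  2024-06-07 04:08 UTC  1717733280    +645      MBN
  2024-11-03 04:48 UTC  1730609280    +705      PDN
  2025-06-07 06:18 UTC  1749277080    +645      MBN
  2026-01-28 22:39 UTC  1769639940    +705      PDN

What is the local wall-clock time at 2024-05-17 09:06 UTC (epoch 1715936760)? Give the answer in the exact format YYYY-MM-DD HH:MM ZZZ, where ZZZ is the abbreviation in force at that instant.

2024-05-17 20:51 PDN

Query: 2024-05-17 09:06 UTC
Rule 1/5 (PDN, +11:45): 2024-01-16 20:16 UTC ≤ query < 2024-06-07 04:08 UTC
9·60 + 6 + 705 = 1251 min
1251 = 0·1440 + 1251; 1251 = 20·60 + 51 → 20:51, same day
→ 2024-05-17 20:51 PDN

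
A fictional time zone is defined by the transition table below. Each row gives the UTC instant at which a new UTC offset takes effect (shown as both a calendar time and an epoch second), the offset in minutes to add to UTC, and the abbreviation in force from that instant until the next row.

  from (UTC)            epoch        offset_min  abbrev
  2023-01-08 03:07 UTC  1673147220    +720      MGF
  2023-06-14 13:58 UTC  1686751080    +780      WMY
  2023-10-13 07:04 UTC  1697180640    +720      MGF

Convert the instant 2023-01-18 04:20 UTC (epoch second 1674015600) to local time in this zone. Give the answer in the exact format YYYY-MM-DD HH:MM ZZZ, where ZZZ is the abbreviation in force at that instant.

2023-01-18 16:20 MGF

Query: 2023-01-18 04:20 UTC
Rule 1/3 (MGF, +12:00): 2023-01-08 03:07 UTC ≤ query < 2023-06-14 13:58 UTC
4·60 + 20 + 720 = 980 min
980 = 0·1440 + 980; 980 = 16·60 + 20 → 16:20, same day
→ 2023-01-18 16:20 MGF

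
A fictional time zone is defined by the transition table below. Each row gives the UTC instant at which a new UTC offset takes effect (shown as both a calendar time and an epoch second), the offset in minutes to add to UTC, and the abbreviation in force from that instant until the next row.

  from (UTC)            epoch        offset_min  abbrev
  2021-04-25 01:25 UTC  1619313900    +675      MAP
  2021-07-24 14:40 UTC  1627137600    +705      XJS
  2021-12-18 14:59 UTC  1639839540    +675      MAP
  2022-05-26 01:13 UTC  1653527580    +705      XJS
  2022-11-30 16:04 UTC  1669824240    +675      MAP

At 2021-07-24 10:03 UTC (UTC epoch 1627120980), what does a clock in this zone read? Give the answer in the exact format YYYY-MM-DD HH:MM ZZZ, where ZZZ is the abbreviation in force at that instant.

2021-07-24 21:18 MAP

Query: 2021-07-24 10:03 UTC
Rule 1/5 (MAP, +11:15): 2021-04-25 01:25 UTC ≤ query < 2021-07-24 14:40 UTC
10·60 + 3 + 675 = 1278 min
1278 = 0·1440 + 1278; 1278 = 21·60 + 18 → 21:18, same day
→ 2021-07-24 21:18 MAP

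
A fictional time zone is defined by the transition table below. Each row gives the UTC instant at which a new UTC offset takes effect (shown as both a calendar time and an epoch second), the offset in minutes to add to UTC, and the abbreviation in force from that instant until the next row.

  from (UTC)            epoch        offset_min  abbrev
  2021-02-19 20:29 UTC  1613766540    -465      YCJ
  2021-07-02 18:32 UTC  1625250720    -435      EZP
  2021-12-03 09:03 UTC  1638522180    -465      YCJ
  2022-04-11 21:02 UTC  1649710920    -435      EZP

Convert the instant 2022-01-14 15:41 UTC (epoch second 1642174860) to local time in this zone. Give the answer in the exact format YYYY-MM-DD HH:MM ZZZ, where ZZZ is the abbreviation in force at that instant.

2022-01-14 07:56 YCJ

Query: 2022-01-14 15:41 UTC
Rule 3/4 (YCJ, -07:45): 2021-12-03 09:03 UTC ≤ query < 2022-04-11 21:02 UTC
15·60 + 41 - 465 = 476 min
476 = 0·1440 + 476; 476 = 7·60 + 56 → 07:56, same day
→ 2022-01-14 07:56 YCJ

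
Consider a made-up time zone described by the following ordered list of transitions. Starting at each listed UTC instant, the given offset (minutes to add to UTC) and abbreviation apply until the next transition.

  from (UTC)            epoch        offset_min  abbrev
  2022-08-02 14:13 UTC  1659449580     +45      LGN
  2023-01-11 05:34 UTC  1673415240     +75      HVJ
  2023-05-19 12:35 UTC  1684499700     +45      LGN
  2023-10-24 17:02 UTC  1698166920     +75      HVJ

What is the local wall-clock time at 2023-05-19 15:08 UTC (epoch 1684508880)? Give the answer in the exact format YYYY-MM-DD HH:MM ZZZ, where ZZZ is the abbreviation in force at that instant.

2023-05-19 15:53 LGN

Query: 2023-05-19 15:08 UTC
Rule 3/4 (LGN, +00:45): 2023-05-19 12:35 UTC ≤ query < 2023-10-24 17:02 UTC
15·60 + 8 + 45 = 953 min
953 = 0·1440 + 953; 953 = 15·60 + 53 → 15:53, same day
→ 2023-05-19 15:53 LGN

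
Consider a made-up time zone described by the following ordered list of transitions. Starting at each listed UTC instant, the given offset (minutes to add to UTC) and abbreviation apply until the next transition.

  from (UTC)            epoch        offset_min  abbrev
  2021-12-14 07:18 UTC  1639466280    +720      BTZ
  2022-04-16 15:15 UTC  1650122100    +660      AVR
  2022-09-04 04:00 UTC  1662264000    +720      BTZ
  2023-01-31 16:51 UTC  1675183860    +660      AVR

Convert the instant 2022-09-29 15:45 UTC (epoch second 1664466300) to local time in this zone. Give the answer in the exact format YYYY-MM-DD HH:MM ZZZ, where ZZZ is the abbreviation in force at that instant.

Query: 2022-09-29 15:45 UTC
Rule 3/4 (BTZ, +12:00): 2022-09-04 04:00 UTC ≤ query < 2023-01-31 16:51 UTC
15·60 + 45 + 720 = 1665 min
1665 = 1·1440 + 225; 225 = 3·60 + 45 → 03:45, 2022-09-29 + 1 day = 2022-09-30
→ 2022-09-30 03:45 BTZ

2022-09-30 03:45 BTZ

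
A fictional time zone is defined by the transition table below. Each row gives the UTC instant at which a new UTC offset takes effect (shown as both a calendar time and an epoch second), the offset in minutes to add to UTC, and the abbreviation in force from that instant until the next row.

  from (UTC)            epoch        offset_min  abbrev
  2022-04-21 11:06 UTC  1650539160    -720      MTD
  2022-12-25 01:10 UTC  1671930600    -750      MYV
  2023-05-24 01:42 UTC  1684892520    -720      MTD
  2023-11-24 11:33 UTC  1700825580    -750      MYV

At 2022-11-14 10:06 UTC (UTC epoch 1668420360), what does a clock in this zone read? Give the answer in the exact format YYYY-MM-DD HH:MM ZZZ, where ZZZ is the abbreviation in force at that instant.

2022-11-13 22:06 MTD

Query: 2022-11-14 10:06 UTC
Rule 1/4 (MTD, -12:00): 2022-04-21 11:06 UTC ≤ query < 2022-12-25 01:10 UTC
10·60 + 6 - 720 = -114 min
-114 = -1·1440 + 1326; 1326 = 22·60 + 6 → 22:06, 2022-11-14 - 1 day = 2022-11-13
→ 2022-11-13 22:06 MTD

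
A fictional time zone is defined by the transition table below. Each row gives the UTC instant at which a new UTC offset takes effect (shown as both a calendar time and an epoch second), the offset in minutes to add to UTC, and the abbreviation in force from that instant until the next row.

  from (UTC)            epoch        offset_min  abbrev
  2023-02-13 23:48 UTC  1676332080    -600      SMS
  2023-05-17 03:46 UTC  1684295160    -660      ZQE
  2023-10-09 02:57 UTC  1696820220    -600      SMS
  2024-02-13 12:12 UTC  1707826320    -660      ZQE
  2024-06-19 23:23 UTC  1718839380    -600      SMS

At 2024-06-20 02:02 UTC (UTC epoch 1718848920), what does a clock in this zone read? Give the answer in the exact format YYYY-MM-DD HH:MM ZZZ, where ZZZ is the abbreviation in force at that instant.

2024-06-19 16:02 SMS

Query: 2024-06-20 02:02 UTC
Rule 5/5 (SMS, -10:00): 2024-06-19 23:23 UTC ≤ query < +∞
2·60 + 2 - 600 = -478 min
-478 = -1·1440 + 962; 962 = 16·60 + 2 → 16:02, 2024-06-20 - 1 day = 2024-06-19
→ 2024-06-19 16:02 SMS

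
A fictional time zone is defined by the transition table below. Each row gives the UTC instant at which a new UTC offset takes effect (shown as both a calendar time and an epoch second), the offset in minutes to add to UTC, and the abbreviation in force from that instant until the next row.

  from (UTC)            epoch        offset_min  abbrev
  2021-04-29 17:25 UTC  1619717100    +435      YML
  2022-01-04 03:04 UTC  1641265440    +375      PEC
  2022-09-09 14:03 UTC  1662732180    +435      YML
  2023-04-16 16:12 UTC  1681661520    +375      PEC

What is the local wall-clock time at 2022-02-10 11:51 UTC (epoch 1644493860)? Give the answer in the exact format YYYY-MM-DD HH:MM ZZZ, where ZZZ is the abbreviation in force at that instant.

Query: 2022-02-10 11:51 UTC
Rule 2/4 (PEC, +06:15): 2022-01-04 03:04 UTC ≤ query < 2022-09-09 14:03 UTC
11·60 + 51 + 375 = 1086 min
1086 = 0·1440 + 1086; 1086 = 18·60 + 6 → 18:06, same day
→ 2022-02-10 18:06 PEC

2022-02-10 18:06 PEC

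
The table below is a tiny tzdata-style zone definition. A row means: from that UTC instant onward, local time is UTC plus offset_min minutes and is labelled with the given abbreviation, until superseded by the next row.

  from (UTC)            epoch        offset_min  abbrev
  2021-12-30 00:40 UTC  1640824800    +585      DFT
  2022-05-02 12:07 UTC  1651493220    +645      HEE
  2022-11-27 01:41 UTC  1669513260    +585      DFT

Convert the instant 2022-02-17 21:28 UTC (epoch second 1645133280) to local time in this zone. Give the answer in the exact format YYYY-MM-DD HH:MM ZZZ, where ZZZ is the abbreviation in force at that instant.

Query: 2022-02-17 21:28 UTC
Rule 1/3 (DFT, +09:45): 2021-12-30 00:40 UTC ≤ query < 2022-05-02 12:07 UTC
21·60 + 28 + 585 = 1873 min
1873 = 1·1440 + 433; 433 = 7·60 + 13 → 07:13, 2022-02-17 + 1 day = 2022-02-18
→ 2022-02-18 07:13 DFT

2022-02-18 07:13 DFT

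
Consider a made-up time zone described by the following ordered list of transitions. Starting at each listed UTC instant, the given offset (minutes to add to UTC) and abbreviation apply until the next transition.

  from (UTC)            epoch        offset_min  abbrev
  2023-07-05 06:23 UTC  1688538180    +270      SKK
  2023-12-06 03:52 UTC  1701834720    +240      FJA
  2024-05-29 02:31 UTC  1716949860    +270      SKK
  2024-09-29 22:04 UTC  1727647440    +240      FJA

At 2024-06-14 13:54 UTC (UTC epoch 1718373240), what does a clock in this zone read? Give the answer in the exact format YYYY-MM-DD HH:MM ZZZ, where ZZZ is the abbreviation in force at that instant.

2024-06-14 18:24 SKK

Query: 2024-06-14 13:54 UTC
Rule 3/4 (SKK, +04:30): 2024-05-29 02:31 UTC ≤ query < 2024-09-29 22:04 UTC
13·60 + 54 + 270 = 1104 min
1104 = 0·1440 + 1104; 1104 = 18·60 + 24 → 18:24, same day
→ 2024-06-14 18:24 SKK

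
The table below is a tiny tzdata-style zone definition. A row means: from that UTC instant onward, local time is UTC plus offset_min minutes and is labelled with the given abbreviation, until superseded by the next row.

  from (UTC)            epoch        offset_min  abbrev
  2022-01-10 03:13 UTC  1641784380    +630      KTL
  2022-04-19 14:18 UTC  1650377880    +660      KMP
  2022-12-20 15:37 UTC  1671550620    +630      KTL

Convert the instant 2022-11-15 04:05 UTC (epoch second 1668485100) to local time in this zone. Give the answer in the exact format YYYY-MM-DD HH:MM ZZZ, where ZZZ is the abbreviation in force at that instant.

Query: 2022-11-15 04:05 UTC
Rule 2/3 (KMP, +11:00): 2022-04-19 14:18 UTC ≤ query < 2022-12-20 15:37 UTC
4·60 + 5 + 660 = 905 min
905 = 0·1440 + 905; 905 = 15·60 + 5 → 15:05, same day
→ 2022-11-15 15:05 KMP

2022-11-15 15:05 KMP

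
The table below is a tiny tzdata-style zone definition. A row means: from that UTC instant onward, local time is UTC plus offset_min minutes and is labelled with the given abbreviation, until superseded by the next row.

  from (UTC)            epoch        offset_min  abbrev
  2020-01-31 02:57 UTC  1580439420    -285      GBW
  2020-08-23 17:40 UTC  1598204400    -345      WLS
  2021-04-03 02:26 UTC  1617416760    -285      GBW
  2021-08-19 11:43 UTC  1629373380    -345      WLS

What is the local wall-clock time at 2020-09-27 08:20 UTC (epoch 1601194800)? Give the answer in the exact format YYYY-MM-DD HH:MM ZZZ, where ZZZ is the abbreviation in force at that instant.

2020-09-27 02:35 WLS

Query: 2020-09-27 08:20 UTC
Rule 2/4 (WLS, -05:45): 2020-08-23 17:40 UTC ≤ query < 2021-04-03 02:26 UTC
8·60 + 20 - 345 = 155 min
155 = 0·1440 + 155; 155 = 2·60 + 35 → 02:35, same day
→ 2020-09-27 02:35 WLS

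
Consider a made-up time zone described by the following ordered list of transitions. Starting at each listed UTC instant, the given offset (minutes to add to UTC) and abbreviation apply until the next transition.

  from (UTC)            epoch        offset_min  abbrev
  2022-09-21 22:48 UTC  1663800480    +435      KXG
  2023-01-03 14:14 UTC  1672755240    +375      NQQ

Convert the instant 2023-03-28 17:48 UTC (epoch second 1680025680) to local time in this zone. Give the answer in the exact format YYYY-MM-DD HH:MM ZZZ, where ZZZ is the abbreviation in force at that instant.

Query: 2023-03-28 17:48 UTC
Rule 2/2 (NQQ, +06:15): 2023-01-03 14:14 UTC ≤ query < +∞
17·60 + 48 + 375 = 1443 min
1443 = 1·1440 + 3; 3 = 0·60 + 3 → 00:03, 2023-03-28 + 1 day = 2023-03-29
→ 2023-03-29 00:03 NQQ

2023-03-29 00:03 NQQ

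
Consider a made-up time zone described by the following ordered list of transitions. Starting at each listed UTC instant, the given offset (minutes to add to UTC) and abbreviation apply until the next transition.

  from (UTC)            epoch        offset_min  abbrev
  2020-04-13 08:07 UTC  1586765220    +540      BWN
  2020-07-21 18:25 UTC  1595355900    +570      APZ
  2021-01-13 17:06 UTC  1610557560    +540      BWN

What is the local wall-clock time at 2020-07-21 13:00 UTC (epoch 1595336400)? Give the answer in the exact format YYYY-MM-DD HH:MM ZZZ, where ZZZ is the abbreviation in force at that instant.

2020-07-21 22:00 BWN

Query: 2020-07-21 13:00 UTC
Rule 1/3 (BWN, +09:00): 2020-04-13 08:07 UTC ≤ query < 2020-07-21 18:25 UTC
13·60 + 0 + 540 = 1320 min
1320 = 0·1440 + 1320; 1320 = 22·60 + 0 → 22:00, same day
→ 2020-07-21 22:00 BWN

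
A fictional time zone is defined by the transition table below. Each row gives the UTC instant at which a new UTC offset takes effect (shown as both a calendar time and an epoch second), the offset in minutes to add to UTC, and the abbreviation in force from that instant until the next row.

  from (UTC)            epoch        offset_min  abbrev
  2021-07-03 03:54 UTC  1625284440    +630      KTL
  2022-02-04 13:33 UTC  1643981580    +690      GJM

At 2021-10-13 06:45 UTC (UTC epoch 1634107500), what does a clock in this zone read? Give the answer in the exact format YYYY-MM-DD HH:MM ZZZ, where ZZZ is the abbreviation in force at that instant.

2021-10-13 17:15 KTL

Query: 2021-10-13 06:45 UTC
Rule 1/2 (KTL, +10:30): 2021-07-03 03:54 UTC ≤ query < 2022-02-04 13:33 UTC
6·60 + 45 + 630 = 1035 min
1035 = 0·1440 + 1035; 1035 = 17·60 + 15 → 17:15, same day
→ 2021-10-13 17:15 KTL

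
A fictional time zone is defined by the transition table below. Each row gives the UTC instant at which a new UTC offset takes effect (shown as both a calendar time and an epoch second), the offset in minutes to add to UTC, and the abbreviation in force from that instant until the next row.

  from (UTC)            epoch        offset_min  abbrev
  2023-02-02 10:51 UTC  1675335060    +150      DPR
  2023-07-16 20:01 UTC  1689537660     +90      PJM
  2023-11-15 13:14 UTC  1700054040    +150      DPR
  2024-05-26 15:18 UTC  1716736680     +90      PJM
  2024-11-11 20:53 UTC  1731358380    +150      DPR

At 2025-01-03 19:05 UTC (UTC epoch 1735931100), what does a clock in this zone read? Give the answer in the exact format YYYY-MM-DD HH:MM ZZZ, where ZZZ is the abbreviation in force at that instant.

Query: 2025-01-03 19:05 UTC
Rule 5/5 (DPR, +02:30): 2024-11-11 20:53 UTC ≤ query < +∞
19·60 + 5 + 150 = 1295 min
1295 = 0·1440 + 1295; 1295 = 21·60 + 35 → 21:35, same day
→ 2025-01-03 21:35 DPR

2025-01-03 21:35 DPR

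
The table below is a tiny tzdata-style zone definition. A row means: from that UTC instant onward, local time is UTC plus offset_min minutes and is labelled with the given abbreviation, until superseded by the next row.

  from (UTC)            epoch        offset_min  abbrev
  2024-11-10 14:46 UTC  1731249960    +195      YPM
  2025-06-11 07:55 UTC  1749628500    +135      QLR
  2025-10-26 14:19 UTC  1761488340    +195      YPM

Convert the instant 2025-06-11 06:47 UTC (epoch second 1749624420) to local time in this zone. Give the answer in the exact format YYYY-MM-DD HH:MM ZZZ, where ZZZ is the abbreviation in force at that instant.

2025-06-11 10:02 YPM

Query: 2025-06-11 06:47 UTC
Rule 1/3 (YPM, +03:15): 2024-11-10 14:46 UTC ≤ query < 2025-06-11 07:55 UTC
6·60 + 47 + 195 = 602 min
602 = 0·1440 + 602; 602 = 10·60 + 2 → 10:02, same day
→ 2025-06-11 10:02 YPM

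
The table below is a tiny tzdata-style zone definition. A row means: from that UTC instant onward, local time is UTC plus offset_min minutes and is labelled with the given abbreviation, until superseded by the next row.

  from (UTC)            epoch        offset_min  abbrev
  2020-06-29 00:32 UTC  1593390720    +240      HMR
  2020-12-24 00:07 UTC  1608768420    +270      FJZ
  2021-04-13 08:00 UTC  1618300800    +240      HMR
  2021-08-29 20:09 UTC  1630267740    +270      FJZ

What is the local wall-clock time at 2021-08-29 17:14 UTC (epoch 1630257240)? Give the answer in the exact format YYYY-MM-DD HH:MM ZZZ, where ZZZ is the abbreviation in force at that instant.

Query: 2021-08-29 17:14 UTC
Rule 3/4 (HMR, +04:00): 2021-04-13 08:00 UTC ≤ query < 2021-08-29 20:09 UTC
17·60 + 14 + 240 = 1274 min
1274 = 0·1440 + 1274; 1274 = 21·60 + 14 → 21:14, same day
→ 2021-08-29 21:14 HMR

2021-08-29 21:14 HMR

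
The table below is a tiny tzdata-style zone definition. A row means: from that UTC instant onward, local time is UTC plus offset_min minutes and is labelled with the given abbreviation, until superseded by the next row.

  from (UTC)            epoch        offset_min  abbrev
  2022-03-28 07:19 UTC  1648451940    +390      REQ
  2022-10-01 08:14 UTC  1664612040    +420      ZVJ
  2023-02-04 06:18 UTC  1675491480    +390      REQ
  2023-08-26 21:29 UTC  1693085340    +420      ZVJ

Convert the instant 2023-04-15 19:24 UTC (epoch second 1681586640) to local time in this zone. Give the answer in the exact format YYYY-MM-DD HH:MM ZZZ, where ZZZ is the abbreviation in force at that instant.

Query: 2023-04-15 19:24 UTC
Rule 3/4 (REQ, +06:30): 2023-02-04 06:18 UTC ≤ query < 2023-08-26 21:29 UTC
19·60 + 24 + 390 = 1554 min
1554 = 1·1440 + 114; 114 = 1·60 + 54 → 01:54, 2023-04-15 + 1 day = 2023-04-16
→ 2023-04-16 01:54 REQ

2023-04-16 01:54 REQ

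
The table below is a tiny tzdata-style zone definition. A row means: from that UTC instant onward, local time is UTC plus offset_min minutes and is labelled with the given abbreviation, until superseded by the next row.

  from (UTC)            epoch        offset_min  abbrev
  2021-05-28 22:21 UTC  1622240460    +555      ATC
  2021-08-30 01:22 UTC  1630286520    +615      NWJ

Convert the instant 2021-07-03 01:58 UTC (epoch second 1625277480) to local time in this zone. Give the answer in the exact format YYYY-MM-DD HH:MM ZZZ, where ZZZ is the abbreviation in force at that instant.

2021-07-03 11:13 ATC

Query: 2021-07-03 01:58 UTC
Rule 1/2 (ATC, +09:15): 2021-05-28 22:21 UTC ≤ query < 2021-08-30 01:22 UTC
1·60 + 58 + 555 = 673 min
673 = 0·1440 + 673; 673 = 11·60 + 13 → 11:13, same day
→ 2021-07-03 11:13 ATC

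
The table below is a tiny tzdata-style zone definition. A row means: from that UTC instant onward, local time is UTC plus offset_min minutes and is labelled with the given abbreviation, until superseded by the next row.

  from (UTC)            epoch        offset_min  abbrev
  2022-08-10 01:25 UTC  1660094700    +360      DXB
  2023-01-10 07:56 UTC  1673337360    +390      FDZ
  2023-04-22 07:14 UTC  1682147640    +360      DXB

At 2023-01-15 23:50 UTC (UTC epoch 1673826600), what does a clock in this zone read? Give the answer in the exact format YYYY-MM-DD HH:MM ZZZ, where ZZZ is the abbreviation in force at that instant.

2023-01-16 06:20 FDZ

Query: 2023-01-15 23:50 UTC
Rule 2/3 (FDZ, +06:30): 2023-01-10 07:56 UTC ≤ query < 2023-04-22 07:14 UTC
23·60 + 50 + 390 = 1820 min
1820 = 1·1440 + 380; 380 = 6·60 + 20 → 06:20, 2023-01-15 + 1 day = 2023-01-16
→ 2023-01-16 06:20 FDZ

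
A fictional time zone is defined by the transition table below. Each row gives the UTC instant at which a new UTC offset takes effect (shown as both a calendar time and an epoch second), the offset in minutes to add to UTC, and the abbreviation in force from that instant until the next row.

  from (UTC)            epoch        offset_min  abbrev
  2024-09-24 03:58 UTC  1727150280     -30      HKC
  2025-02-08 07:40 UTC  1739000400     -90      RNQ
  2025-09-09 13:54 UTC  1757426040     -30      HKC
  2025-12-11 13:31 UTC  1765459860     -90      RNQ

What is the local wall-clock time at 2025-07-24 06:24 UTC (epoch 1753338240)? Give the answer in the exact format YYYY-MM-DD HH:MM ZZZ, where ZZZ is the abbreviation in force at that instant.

Query: 2025-07-24 06:24 UTC
Rule 2/4 (RNQ, -01:30): 2025-02-08 07:40 UTC ≤ query < 2025-09-09 13:54 UTC
6·60 + 24 - 90 = 294 min
294 = 0·1440 + 294; 294 = 4·60 + 54 → 04:54, same day
→ 2025-07-24 04:54 RNQ

2025-07-24 04:54 RNQ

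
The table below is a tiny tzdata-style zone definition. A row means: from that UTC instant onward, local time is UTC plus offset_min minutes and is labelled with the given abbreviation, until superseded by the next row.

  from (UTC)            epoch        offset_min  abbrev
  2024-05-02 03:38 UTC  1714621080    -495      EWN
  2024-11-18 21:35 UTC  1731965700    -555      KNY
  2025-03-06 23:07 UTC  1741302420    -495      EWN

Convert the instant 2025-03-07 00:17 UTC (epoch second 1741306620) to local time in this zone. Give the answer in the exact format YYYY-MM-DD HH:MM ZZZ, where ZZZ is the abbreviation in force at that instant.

2025-03-06 16:02 EWN

Query: 2025-03-07 00:17 UTC
Rule 3/3 (EWN, -08:15): 2025-03-06 23:07 UTC ≤ query < +∞
0·60 + 17 - 495 = -478 min
-478 = -1·1440 + 962; 962 = 16·60 + 2 → 16:02, 2025-03-07 - 1 day = 2025-03-06
→ 2025-03-06 16:02 EWN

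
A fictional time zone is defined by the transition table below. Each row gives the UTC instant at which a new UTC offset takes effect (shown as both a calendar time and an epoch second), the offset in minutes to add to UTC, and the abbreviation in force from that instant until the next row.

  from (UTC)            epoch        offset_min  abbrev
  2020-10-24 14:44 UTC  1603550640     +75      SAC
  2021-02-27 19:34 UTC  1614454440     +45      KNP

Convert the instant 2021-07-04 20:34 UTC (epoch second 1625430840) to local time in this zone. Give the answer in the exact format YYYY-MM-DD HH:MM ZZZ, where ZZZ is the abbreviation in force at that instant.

Query: 2021-07-04 20:34 UTC
Rule 2/2 (KNP, +00:45): 2021-02-27 19:34 UTC ≤ query < +∞
20·60 + 34 + 45 = 1279 min
1279 = 0·1440 + 1279; 1279 = 21·60 + 19 → 21:19, same day
→ 2021-07-04 21:19 KNP

2021-07-04 21:19 KNP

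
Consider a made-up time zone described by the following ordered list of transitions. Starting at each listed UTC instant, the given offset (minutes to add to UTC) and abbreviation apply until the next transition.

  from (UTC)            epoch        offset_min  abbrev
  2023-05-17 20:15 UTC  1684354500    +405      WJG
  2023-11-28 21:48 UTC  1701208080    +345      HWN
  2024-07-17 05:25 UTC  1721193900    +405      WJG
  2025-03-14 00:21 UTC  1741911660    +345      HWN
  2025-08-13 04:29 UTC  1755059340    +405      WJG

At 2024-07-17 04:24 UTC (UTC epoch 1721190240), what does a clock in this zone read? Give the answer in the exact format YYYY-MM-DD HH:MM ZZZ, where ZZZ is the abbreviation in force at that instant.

2024-07-17 10:09 HWN

Query: 2024-07-17 04:24 UTC
Rule 2/5 (HWN, +05:45): 2023-11-28 21:48 UTC ≤ query < 2024-07-17 05:25 UTC
4·60 + 24 + 345 = 609 min
609 = 0·1440 + 609; 609 = 10·60 + 9 → 10:09, same day
→ 2024-07-17 10:09 HWN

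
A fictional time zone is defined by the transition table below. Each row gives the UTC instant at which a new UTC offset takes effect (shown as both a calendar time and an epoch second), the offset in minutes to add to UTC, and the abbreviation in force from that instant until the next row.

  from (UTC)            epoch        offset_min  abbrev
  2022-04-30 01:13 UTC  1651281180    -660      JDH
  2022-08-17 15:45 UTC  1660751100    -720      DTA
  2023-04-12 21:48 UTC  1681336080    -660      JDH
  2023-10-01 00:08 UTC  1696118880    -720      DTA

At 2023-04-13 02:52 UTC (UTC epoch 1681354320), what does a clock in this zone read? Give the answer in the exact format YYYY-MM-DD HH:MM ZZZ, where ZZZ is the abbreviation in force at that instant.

2023-04-12 15:52 JDH

Query: 2023-04-13 02:52 UTC
Rule 3/4 (JDH, -11:00): 2023-04-12 21:48 UTC ≤ query < 2023-10-01 00:08 UTC
2·60 + 52 - 660 = -488 min
-488 = -1·1440 + 952; 952 = 15·60 + 52 → 15:52, 2023-04-13 - 1 day = 2023-04-12
→ 2023-04-12 15:52 JDH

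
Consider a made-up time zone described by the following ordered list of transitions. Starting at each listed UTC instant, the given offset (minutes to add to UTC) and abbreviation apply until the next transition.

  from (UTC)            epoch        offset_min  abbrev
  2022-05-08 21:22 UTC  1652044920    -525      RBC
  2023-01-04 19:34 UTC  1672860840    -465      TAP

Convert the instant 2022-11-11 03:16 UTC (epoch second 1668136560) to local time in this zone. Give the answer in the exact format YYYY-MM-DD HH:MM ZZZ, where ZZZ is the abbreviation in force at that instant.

Query: 2022-11-11 03:16 UTC
Rule 1/2 (RBC, -08:45): 2022-05-08 21:22 UTC ≤ query < 2023-01-04 19:34 UTC
3·60 + 16 - 525 = -329 min
-329 = -1·1440 + 1111; 1111 = 18·60 + 31 → 18:31, 2022-11-11 - 1 day = 2022-11-10
→ 2022-11-10 18:31 RBC

2022-11-10 18:31 RBC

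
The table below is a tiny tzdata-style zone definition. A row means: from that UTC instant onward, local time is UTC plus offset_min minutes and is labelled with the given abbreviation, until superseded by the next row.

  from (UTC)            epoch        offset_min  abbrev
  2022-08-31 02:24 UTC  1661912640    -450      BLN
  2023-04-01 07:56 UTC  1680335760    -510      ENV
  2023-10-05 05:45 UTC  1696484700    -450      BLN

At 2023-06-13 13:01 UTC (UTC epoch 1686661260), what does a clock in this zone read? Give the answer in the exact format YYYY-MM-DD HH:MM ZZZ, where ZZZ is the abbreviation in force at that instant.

Query: 2023-06-13 13:01 UTC
Rule 2/3 (ENV, -08:30): 2023-04-01 07:56 UTC ≤ query < 2023-10-05 05:45 UTC
13·60 + 1 - 510 = 271 min
271 = 0·1440 + 271; 271 = 4·60 + 31 → 04:31, same day
→ 2023-06-13 04:31 ENV

2023-06-13 04:31 ENV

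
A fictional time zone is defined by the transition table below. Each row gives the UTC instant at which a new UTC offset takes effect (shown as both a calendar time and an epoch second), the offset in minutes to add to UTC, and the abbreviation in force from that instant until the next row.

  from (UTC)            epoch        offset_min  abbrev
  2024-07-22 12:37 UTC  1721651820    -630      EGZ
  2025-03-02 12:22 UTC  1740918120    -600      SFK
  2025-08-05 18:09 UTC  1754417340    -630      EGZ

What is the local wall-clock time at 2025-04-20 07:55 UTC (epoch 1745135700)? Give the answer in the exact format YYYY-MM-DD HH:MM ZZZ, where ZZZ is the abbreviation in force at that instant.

2025-04-19 21:55 SFK

Query: 2025-04-20 07:55 UTC
Rule 2/3 (SFK, -10:00): 2025-03-02 12:22 UTC ≤ query < 2025-08-05 18:09 UTC
7·60 + 55 - 600 = -125 min
-125 = -1·1440 + 1315; 1315 = 21·60 + 55 → 21:55, 2025-04-20 - 1 day = 2025-04-19
→ 2025-04-19 21:55 SFK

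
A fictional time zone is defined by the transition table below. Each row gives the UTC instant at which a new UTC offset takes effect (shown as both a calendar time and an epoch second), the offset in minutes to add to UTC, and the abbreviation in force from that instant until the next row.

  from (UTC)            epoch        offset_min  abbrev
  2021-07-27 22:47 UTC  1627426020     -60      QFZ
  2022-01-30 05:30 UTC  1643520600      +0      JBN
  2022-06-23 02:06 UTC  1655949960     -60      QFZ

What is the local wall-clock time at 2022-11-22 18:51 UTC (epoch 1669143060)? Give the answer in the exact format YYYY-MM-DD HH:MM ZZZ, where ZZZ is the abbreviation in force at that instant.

Query: 2022-11-22 18:51 UTC
Rule 3/3 (QFZ, -01:00): 2022-06-23 02:06 UTC ≤ query < +∞
18·60 + 51 - 60 = 1071 min
1071 = 0·1440 + 1071; 1071 = 17·60 + 51 → 17:51, same day
→ 2022-11-22 17:51 QFZ

2022-11-22 17:51 QFZ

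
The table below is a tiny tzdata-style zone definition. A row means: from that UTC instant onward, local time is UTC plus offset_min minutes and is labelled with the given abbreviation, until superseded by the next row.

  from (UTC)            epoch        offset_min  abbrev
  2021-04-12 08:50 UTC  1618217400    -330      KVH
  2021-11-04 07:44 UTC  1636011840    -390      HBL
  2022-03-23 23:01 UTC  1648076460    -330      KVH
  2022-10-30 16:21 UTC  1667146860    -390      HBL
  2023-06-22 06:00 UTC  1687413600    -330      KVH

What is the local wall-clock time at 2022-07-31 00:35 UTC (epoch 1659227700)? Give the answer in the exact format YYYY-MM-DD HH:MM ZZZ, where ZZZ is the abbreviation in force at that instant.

Query: 2022-07-31 00:35 UTC
Rule 3/5 (KVH, -05:30): 2022-03-23 23:01 UTC ≤ query < 2022-10-30 16:21 UTC
0·60 + 35 - 330 = -295 min
-295 = -1·1440 + 1145; 1145 = 19·60 + 5 → 19:05, 2022-07-31 - 1 day = 2022-07-30
→ 2022-07-30 19:05 KVH

2022-07-30 19:05 KVH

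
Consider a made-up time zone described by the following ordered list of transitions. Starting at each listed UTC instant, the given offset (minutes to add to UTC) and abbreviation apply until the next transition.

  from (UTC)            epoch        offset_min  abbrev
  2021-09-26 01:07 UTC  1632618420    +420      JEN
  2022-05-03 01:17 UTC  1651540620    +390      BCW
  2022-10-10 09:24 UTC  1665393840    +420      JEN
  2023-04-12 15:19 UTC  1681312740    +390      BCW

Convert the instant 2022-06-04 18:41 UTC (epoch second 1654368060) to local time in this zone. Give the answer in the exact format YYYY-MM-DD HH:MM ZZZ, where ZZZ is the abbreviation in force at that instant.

Query: 2022-06-04 18:41 UTC
Rule 2/4 (BCW, +06:30): 2022-05-03 01:17 UTC ≤ query < 2022-10-10 09:24 UTC
18·60 + 41 + 390 = 1511 min
1511 = 1·1440 + 71; 71 = 1·60 + 11 → 01:11, 2022-06-04 + 1 day = 2022-06-05
→ 2022-06-05 01:11 BCW

2022-06-05 01:11 BCW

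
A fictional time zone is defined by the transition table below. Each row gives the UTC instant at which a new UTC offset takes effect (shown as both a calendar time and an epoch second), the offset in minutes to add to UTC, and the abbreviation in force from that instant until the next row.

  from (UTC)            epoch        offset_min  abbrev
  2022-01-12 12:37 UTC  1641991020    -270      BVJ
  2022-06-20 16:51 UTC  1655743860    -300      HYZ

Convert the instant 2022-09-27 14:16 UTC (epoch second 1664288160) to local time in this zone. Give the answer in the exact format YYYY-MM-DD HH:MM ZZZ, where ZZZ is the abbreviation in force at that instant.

Query: 2022-09-27 14:16 UTC
Rule 2/2 (HYZ, -05:00): 2022-06-20 16:51 UTC ≤ query < +∞
14·60 + 16 - 300 = 556 min
556 = 0·1440 + 556; 556 = 9·60 + 16 → 09:16, same day
→ 2022-09-27 09:16 HYZ

2022-09-27 09:16 HYZ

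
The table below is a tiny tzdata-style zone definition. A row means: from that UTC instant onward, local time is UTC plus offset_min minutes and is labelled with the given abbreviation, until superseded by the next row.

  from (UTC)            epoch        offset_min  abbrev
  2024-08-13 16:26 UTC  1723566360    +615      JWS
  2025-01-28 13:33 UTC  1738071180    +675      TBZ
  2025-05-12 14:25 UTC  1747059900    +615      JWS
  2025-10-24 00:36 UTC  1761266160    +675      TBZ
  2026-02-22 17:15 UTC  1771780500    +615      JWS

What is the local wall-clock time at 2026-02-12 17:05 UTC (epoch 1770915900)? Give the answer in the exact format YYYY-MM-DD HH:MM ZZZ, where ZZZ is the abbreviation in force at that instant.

2026-02-13 04:20 TBZ

Query: 2026-02-12 17:05 UTC
Rule 4/5 (TBZ, +11:15): 2025-10-24 00:36 UTC ≤ query < 2026-02-22 17:15 UTC
17·60 + 5 + 675 = 1700 min
1700 = 1·1440 + 260; 260 = 4·60 + 20 → 04:20, 2026-02-12 + 1 day = 2026-02-13
→ 2026-02-13 04:20 TBZ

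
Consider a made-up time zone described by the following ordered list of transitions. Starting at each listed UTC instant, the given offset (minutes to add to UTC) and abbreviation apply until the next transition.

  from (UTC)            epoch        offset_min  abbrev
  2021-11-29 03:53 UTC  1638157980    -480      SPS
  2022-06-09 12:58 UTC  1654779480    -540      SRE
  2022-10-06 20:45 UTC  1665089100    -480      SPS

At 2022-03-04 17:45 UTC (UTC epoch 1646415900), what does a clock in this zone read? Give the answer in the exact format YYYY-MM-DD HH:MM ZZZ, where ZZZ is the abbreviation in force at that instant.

2022-03-04 09:45 SPS

Query: 2022-03-04 17:45 UTC
Rule 1/3 (SPS, -08:00): 2021-11-29 03:53 UTC ≤ query < 2022-06-09 12:58 UTC
17·60 + 45 - 480 = 585 min
585 = 0·1440 + 585; 585 = 9·60 + 45 → 09:45, same day
→ 2022-03-04 09:45 SPS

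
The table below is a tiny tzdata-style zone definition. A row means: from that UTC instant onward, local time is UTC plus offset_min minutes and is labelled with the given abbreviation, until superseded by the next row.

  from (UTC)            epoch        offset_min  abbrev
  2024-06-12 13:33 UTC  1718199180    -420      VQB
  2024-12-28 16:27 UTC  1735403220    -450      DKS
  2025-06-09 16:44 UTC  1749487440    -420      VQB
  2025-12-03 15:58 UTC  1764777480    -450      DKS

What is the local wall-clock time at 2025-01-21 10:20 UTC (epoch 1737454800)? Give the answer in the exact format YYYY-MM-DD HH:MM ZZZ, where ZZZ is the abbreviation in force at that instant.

Query: 2025-01-21 10:20 UTC
Rule 2/4 (DKS, -07:30): 2024-12-28 16:27 UTC ≤ query < 2025-06-09 16:44 UTC
10·60 + 20 - 450 = 170 min
170 = 0·1440 + 170; 170 = 2·60 + 50 → 02:50, same day
→ 2025-01-21 02:50 DKS

2025-01-21 02:50 DKS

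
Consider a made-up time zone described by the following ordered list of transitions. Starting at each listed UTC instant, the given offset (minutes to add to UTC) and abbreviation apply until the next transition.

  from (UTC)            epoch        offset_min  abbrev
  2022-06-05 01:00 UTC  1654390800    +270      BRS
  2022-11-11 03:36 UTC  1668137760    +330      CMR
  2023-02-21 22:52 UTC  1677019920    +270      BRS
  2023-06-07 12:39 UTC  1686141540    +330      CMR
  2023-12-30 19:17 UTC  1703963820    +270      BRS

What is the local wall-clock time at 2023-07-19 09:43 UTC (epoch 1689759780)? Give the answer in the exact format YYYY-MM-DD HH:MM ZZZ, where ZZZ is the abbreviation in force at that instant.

Query: 2023-07-19 09:43 UTC
Rule 4/5 (CMR, +05:30): 2023-06-07 12:39 UTC ≤ query < 2023-12-30 19:17 UTC
9·60 + 43 + 330 = 913 min
913 = 0·1440 + 913; 913 = 15·60 + 13 → 15:13, same day
→ 2023-07-19 15:13 CMR

2023-07-19 15:13 CMR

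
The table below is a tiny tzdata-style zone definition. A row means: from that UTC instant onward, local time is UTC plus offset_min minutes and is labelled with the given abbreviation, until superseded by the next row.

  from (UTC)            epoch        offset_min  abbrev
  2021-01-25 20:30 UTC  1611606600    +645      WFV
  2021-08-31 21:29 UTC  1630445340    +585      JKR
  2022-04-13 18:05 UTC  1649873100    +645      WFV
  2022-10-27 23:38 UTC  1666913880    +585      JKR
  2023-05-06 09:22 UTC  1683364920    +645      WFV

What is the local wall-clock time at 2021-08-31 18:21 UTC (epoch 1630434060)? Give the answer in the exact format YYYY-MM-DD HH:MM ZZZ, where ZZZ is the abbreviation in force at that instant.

Query: 2021-08-31 18:21 UTC
Rule 1/5 (WFV, +10:45): 2021-01-25 20:30 UTC ≤ query < 2021-08-31 21:29 UTC
18·60 + 21 + 645 = 1746 min
1746 = 1·1440 + 306; 306 = 5·60 + 6 → 05:06, 2021-08-31 + 1 day = 2021-09-01
→ 2021-09-01 05:06 WFV

2021-09-01 05:06 WFV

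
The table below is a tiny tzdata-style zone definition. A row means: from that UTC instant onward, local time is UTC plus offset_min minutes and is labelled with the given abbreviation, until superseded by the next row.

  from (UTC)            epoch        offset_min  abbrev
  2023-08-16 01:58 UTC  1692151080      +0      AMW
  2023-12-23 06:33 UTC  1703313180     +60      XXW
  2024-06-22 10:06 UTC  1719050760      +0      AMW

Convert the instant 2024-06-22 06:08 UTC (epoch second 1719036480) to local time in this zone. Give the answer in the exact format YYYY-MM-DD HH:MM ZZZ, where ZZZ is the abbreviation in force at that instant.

Query: 2024-06-22 06:08 UTC
Rule 2/3 (XXW, +01:00): 2023-12-23 06:33 UTC ≤ query < 2024-06-22 10:06 UTC
6·60 + 8 + 60 = 428 min
428 = 0·1440 + 428; 428 = 7·60 + 8 → 07:08, same day
→ 2024-06-22 07:08 XXW

2024-06-22 07:08 XXW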